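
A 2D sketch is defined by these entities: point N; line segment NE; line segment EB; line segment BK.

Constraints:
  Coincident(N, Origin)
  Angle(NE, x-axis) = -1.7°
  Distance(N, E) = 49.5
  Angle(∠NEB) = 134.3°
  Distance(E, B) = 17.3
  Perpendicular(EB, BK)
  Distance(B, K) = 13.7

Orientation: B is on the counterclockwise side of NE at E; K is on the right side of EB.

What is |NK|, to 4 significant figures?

71.44

N is at the origin; NE runs at -1.7° with length 49.5, so E = 49.5·(cos -1.7°, sin -1.7°) = (49.48, -1.468). ∠NEB = 134.3°, so EB runs at -1.7° + (180° − 134.3°) = 44.00° from the x-axis; with |EB| = 17.3, B = E + 17.3·(cos 44.00°, sin 44.00°) = (61.92, 10.55). The perpendicularity gives BK at right angles to EB; with |BK| = 13.7 on the right of EB, K = B + 13.7·(0.6947, -0.7193) = (71.44, 0.6942). Then |NK| = |K − N| = 71.44.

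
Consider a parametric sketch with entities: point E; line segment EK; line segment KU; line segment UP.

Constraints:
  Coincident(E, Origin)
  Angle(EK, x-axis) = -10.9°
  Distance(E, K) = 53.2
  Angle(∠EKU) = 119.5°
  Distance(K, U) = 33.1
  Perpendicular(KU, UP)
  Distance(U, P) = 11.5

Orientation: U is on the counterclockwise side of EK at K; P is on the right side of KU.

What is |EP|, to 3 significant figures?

82.8

E is at the origin; EK runs at -10.9° with length 53.2, so K = 53.2·(cos -10.9°, sin -10.9°) = (52.2, -10.1). ∠EKU = 119.5°, so KU runs at -10.9° + (180° − 119.5°) = 49.6° from the x-axis; with |KU| = 33.1, U = K + 33.1·(cos 49.6°, sin 49.6°) = (73.7, 15.1). KU ⟂ UP; with |UP| = 11.5 on the right of KU, P = U + 11.5·(0.762, -0.648) = (82.5, 7.69). Then |EP| = |P − E| = 82.8.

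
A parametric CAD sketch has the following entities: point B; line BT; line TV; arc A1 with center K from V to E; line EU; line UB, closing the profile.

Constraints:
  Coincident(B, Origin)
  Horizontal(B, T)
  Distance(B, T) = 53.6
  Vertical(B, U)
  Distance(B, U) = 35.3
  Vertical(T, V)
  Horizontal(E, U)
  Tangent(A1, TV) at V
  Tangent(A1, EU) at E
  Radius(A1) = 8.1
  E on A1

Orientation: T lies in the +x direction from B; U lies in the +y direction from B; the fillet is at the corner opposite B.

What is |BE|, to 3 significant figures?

57.6

B is at the origin; B and T share the same y with |BT| = 53.6 and T on the +x side, so T = (53.6, 0.00). B and U share the same x with |BU| = 35.3 and U on the +y side, so U = (0.00, 35.3). The virtual corner opposite B is at (53.6, 35.3). The tangent condition forces KV to be normal to TV and tangency of A1 to EU means the radius KE is perpendicular to EU, with radius 8.1, so the center K sits 8.1 in from both sides at K = (45.5, 27.2). That places the tangent points at V = (53.6, 27.2) on TV and E = (45.5, 35.3) on EU. Then |BE| = |E − B| = 57.6.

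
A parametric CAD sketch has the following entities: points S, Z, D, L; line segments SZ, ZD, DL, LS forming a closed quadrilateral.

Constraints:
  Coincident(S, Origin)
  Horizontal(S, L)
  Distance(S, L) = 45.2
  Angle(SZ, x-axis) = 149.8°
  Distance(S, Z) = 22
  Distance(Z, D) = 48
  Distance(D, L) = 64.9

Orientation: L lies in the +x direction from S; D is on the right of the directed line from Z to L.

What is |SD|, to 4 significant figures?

36.94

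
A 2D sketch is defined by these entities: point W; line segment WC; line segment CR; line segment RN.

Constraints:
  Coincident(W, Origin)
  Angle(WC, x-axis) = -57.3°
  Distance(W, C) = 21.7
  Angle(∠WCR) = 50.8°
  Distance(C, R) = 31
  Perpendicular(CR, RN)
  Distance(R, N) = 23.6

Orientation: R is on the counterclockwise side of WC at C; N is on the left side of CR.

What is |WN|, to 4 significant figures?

18.57

∠WCR = 50.8°, so CR runs at -57.3° + (180° − 50.8°) = 71.90° from the x-axis; with |CR| = 31.0, R = C + 31.0·(cos 71.90°, sin 71.90°) = (21.35, 11.21). The perpendicularity gives RN at right angles to CR; with |RN| = 23.6 on the left of CR, N = R + 23.6·(-0.9505, 0.3107) = (-1.078, 18.54). Then |WN| = |N − W| = 18.57.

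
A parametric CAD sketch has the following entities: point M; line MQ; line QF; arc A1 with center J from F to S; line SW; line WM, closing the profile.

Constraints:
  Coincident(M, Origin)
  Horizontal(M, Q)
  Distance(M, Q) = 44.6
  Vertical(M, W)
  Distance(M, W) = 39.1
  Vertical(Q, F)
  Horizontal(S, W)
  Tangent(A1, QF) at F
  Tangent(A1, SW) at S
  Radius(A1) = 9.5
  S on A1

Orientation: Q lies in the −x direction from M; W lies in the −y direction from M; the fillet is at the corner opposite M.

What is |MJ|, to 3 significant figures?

45.9

M and W share the same x with |MW| = 39.1 and W on the −y side, so W = (0.00, -39.1). The virtual corner opposite M is at (-44.6, -39.1). Tangency of A1 to QF means the radius JF is perpendicular to QF and since A1 is tangent to SW there, JS ⟂ SW, with radius 9.5, so the center J sits 9.5 in from both sides at J = (-35.1, -29.6). Then |MJ| = |J − M| = 45.9.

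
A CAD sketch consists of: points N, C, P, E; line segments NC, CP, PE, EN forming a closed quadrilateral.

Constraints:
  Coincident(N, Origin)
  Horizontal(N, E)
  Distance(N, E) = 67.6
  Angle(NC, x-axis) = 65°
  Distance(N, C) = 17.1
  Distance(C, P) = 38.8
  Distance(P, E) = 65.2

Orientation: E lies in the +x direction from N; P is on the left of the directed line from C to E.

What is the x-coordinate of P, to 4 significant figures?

25.46

Checks: |CP| = 38.80 ✓; |PE| = 65.20 ✓.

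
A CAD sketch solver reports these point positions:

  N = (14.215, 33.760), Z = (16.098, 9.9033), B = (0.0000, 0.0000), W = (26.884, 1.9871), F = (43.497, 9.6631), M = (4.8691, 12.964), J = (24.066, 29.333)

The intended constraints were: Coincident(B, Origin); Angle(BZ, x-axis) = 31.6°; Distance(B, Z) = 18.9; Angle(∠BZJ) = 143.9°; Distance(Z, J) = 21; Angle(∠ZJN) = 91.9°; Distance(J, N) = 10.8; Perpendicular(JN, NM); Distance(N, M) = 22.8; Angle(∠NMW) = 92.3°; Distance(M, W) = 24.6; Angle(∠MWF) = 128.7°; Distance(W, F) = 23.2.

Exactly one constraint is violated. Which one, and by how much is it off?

Distance(W, F) = 23.2 — off by 4.90.

B = (0.00, 0.00) ✓; BZ at 31.60° ✓; |BZ| = 18.90 ✓; ∠BZJ = 143.9° ✓; |ZJ| = 21.00 ✓; ∠ZJN = 91.90° ✓; |JN| = 10.80 ✓; ∠(JN, NM) = 90.00° ✓; |NM| = 22.80 ✓; ∠NMW = 92.30° ✓; |MW| = 24.60 ✓; ∠MWF = 128.7° ✓; |WF| = 18.30 ✗.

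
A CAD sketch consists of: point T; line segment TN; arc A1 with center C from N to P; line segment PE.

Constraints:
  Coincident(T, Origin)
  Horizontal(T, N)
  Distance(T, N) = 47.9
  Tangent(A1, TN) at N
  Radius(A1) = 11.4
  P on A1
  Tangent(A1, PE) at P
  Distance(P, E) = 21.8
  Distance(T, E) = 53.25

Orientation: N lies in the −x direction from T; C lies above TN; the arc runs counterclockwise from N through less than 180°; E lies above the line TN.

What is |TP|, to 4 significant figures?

39.00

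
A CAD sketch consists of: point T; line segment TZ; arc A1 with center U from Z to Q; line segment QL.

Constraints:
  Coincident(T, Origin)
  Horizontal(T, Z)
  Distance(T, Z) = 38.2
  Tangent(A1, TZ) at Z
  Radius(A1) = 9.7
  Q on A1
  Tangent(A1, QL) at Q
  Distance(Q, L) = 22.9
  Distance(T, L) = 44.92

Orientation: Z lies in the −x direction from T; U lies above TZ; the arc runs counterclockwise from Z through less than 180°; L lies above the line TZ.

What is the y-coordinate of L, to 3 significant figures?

33.2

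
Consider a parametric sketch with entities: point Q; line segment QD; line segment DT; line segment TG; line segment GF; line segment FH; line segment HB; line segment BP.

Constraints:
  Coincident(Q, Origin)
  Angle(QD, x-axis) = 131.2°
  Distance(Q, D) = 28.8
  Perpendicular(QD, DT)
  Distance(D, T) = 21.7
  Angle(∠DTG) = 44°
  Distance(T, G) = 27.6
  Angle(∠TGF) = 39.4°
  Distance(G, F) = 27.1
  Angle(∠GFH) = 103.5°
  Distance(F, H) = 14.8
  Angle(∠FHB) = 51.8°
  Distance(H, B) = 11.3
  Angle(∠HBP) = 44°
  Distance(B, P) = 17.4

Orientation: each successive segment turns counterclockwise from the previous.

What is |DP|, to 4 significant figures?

19.57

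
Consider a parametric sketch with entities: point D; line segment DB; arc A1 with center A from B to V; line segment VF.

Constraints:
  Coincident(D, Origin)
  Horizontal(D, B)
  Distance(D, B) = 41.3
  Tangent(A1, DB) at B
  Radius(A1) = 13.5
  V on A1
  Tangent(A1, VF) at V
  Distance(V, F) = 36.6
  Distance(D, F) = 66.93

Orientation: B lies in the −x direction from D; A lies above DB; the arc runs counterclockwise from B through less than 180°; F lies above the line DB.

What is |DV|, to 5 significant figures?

33.969

D is at the origin; DB is horizontal with |DB| = 41.3 and B on the −x side, so B = (-41.300, 0.0000). Since A1 is tangent to DB there, AB ⟂ DB, so A = B + (0, 13.5) = (-41.300, 13.500). Since AV ⟂ VF (tangency), |AF| = √(13.5² + 36.6²) = 39.010 regardless of where V sits on A1. So F lies on both circle(D, 66.93) and circle(A, 39.010); the above-DB intersection is F = (-41.501, 52.510). V is the foot of the tangent from F: V = (-28.658, 18.237).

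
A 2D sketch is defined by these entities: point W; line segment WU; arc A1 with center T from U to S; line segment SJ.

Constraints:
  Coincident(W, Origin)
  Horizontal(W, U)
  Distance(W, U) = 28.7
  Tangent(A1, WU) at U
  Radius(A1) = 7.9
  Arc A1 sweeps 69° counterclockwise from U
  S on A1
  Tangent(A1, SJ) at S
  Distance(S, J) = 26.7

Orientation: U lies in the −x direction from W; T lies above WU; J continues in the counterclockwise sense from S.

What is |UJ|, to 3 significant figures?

34.5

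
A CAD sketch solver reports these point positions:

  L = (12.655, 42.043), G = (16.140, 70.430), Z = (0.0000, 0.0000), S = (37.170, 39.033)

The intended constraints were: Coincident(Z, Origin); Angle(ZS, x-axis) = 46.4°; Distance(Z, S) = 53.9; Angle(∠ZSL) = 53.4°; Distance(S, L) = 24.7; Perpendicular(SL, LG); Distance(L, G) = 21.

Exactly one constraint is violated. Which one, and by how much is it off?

Distance(L, G) = 21 — off by 7.60.

Z = (0.00, 0.00) ✓; ZS at 46.40° ✓; |ZS| = 53.90 ✓; ∠ZSL = 53.40° ✓; |SL| = 24.70 ✓; ∠(SL, LG) = 90.00° ✓; |LG| = 28.60 ✗.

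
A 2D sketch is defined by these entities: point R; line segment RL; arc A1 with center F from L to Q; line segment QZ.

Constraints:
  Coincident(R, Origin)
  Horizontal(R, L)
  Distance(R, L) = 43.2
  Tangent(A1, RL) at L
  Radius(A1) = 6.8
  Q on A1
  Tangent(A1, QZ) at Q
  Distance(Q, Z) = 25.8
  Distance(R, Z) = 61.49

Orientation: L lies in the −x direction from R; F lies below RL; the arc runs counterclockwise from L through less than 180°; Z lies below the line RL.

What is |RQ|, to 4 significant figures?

50.33

R is at the origin; RL is horizontal with |RL| = 43.2 and L on the −x side, so L = (-43.20, 0.000). The tangent condition forces FL to be normal to RL, so F = L + (0, -6.8) = (-43.20, -6.800). Since FQ ⟂ QZ (tangency), |FZ| = √(6.8² + 25.8²) = 26.68 regardless of where Q sits on A1. So Z lies on both circle(R, 61.49) and circle(F, 26.68); the below-RL intersection is Z = (-52.66, -31.75). Q is the foot of the tangent from Z: Q = (-49.96, -6.089).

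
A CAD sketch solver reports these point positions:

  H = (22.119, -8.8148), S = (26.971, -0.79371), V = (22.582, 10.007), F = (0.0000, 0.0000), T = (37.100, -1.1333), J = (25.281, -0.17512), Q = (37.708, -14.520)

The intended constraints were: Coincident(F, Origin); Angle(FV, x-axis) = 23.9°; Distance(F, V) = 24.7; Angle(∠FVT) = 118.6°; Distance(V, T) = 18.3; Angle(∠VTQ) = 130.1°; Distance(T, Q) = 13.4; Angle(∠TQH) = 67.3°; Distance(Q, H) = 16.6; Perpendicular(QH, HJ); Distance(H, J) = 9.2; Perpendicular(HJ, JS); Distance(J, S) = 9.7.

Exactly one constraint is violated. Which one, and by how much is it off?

Distance(J, S) = 9.7 — off by 7.90.

F = (0.00, 0.00) ✓; FV at 23.90° ✓; |FV| = 24.70 ✓; ∠FVT = 118.6° ✓; |VT| = 18.30 ✓; ∠VTQ = 130.1° ✓; |TQ| = 13.40 ✓; ∠TQH = 67.30° ✓; |QH| = 16.60 ✓; ∠(QH, HJ) = 90.00° ✓; |HJ| = 9.200 ✓; ∠(HJ, JS) = 90.00° ✓; |JS| = 1.800 ✗.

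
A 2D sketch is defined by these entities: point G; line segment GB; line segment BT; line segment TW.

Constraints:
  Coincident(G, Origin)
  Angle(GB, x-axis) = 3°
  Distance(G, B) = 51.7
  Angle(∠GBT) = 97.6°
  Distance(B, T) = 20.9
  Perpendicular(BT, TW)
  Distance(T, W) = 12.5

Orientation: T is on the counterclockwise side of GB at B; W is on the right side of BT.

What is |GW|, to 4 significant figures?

69.52

G is at the origin; GB runs at 3.0° with length 51.7, so B = 51.7·(cos 3.0°, sin 3.0°) = (51.63, 2.706). ∠GBT = 97.6°, so BT runs at 3.0° + (180° − 97.6°) = 85.40° from the x-axis; with |BT| = 20.9, T = B + 20.9·(cos 85.40°, sin 85.40°) = (53.31, 23.54). BT is perpendicular to TW; with |TW| = 12.5 on the right of BT, W = T + 12.5·(0.9968, -0.08020) = (65.77, 22.54). Then |GW| = |W − G| = 69.52.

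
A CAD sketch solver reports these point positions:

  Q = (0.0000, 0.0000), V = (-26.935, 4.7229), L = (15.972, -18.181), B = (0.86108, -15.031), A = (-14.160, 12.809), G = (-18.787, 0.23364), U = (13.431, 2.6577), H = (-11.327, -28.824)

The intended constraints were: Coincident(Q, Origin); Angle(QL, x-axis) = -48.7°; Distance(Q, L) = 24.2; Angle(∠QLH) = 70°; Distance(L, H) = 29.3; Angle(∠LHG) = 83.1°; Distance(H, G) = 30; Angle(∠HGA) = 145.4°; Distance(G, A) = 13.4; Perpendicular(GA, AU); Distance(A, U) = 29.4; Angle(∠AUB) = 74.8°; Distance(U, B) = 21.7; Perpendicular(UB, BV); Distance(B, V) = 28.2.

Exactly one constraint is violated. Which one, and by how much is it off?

Distance(B, V) = 28.2 — off by 5.90.

Q = (0.00, 0.00) ✓; QL at -48.70° ✓; |QL| = 24.20 ✓; ∠QLH = 70.00° ✓; |LH| = 29.30 ✓; ∠LHG = 83.10° ✓; |HG| = 30.00 ✓; ∠HGA = 145.4° ✓; |GA| = 13.40 ✓; ∠(GA, AU) = 90.00° ✓; |AU| = 29.40 ✓; ∠AUB = 74.80° ✓; |UB| = 21.70 ✓; ∠(UB, BV) = 90.00° ✓; |BV| = 34.10 ✗.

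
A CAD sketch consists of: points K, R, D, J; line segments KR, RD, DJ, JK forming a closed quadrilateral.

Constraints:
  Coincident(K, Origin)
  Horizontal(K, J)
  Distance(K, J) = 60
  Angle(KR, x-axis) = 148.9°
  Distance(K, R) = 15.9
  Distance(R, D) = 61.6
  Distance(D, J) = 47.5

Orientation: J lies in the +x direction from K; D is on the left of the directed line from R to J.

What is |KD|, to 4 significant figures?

56.58

Checks: |KJ| = 60.00 ✓; |KR| = 15.90 ✓; |RD| = 61.60 ✓; |DJ| = 47.50 ✓.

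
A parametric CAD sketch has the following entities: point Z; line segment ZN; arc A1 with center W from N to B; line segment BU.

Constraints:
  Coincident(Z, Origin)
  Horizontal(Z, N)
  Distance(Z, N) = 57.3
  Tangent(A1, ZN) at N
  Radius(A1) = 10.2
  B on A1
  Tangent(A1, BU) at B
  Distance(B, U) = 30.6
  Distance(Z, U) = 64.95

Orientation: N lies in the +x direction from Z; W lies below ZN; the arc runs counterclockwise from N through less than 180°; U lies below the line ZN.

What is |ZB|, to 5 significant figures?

48.434

Checks: |WB| = 10.20 ✓; ∠(WB, BU) = 90.00° ✓; |BU| = 30.60 ✓; |ZU| = 64.95 ✓.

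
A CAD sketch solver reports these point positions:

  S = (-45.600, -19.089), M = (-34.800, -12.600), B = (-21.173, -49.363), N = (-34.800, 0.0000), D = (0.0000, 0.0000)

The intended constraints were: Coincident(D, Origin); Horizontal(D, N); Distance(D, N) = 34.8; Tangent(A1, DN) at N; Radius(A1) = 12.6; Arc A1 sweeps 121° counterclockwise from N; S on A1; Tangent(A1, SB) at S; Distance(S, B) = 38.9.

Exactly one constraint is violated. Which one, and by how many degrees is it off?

Tangent(A1, SB) at S — off by 7.90°.

D = (0.00, 0.00) ✓; D.y = 0.00, N.y = 0.00 ✓; |DN| = 34.80 ✓; ∠(MN, ND) = 90.00° ✓; |MN| = 12.60 ✓; bearing(M→S) − bearing(M→N) = 121.0° ✓; |MS| = 12.60 ✓; ∠(MS, SB) = 82.10° ✗; |SB| = 38.90 ✓.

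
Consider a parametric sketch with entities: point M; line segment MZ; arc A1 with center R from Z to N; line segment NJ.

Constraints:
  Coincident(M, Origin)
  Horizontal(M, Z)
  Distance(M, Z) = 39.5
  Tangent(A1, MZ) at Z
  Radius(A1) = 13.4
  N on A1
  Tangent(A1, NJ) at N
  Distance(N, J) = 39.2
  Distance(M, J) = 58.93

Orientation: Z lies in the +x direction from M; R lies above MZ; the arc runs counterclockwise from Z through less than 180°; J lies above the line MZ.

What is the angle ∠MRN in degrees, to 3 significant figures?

161°

Checks: |RN| = 13.40 ✓; ∠(RN, NJ) = 90.00° ✓; |NJ| = 39.20 ✓; |MJ| = 58.93 ✓.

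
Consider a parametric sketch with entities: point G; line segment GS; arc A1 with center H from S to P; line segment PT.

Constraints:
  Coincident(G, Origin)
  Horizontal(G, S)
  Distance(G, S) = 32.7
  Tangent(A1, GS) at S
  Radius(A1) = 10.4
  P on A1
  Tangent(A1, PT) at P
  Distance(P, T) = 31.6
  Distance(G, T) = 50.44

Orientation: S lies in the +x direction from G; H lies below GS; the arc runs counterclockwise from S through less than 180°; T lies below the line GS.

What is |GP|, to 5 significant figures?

25.248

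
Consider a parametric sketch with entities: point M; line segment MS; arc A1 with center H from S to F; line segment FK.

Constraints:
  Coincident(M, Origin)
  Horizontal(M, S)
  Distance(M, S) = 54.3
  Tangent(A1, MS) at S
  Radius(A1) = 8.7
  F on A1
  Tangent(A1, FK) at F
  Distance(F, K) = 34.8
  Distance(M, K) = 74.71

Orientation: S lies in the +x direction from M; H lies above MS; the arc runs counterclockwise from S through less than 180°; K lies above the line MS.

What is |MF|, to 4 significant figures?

63.67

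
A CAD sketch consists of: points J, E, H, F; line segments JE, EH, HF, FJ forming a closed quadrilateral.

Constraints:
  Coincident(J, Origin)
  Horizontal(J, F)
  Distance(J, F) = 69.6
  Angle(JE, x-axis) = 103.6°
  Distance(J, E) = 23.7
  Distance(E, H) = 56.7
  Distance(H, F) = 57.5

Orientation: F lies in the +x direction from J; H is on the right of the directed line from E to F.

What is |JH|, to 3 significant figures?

33.9

J is at the origin; JF is horizontal with |JF| = 69.6 and F in +x, so F = (69.6, 0). JE runs at 103.6° with |JE| = 23.7, so E = (-5.57, 23.0). H is determined by |EH| = 56.7 and |HF| = 57.5 together: it lies at the intersection of circle(E, 56.7) and circle(F, 57.5). With |EF| = 78.6, the foot of the radical line on EF is 38.7 from E and the perpendicular offset is √(56.7² − 38.7²) = 41.4. Taking the right-of-EF solution: H = (19.3, -27.9).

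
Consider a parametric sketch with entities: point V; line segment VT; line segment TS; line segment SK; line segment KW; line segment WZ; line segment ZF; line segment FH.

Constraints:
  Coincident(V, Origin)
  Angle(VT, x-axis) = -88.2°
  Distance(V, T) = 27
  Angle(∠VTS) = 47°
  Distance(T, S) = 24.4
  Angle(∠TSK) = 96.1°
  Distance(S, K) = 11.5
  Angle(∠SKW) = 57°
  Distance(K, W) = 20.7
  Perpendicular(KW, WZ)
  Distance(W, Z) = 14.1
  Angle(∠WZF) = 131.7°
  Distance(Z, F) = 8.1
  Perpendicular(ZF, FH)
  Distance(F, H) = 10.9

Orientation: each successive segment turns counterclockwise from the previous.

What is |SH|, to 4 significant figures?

2.050

V is at the origin; VT runs at -88.2° with length 27.0, so T = (0.8481, -26.99). ∠VTS = 47.0° gives TS at 44.80° from the x-axis; with |TS| = 24.4, S = (18.16, -9.794). ∠TSK = 96.1° gives SK at 128.7° from the x-axis; with |SK| = 11.5, K = (10.97, -0.8187). ∠SKW = 57.0° gives KW at -108.3° from the x-axis; with |KW| = 20.7, W = (4.472, -20.47). KW is perpendicular to WZ, so WZ runs at -18.30°; with |WZ| = 14.1, Z = (17.86, -24.90). ∠WZF = 131.7° gives ZF at 30.00° from the x-axis; with |ZF| = 8.1, F = (24.87, -20.85). ZF ⟂ FH, so FH runs at 120.0°; with |FH| = 10.9, H = (19.42, -11.41). Then |SH| = |H − S| = 2.050.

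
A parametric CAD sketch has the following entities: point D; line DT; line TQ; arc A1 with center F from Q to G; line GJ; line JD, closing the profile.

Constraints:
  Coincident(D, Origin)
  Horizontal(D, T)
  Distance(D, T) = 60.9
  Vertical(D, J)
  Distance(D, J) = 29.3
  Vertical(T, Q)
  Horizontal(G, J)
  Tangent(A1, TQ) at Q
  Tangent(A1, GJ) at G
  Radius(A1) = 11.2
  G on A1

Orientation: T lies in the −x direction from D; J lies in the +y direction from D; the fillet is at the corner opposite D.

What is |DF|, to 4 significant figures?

52.89

DJ is vertical with |DJ| = 29.3 and J on the +y side, so J = (0.000, 29.30). The virtual corner opposite D is at (-60.90, 29.30). Since A1 is tangent to TQ there, FQ ⟂ TQ and since A1 is tangent to GJ there, FG ⟂ GJ, with radius 11.2, so the center F sits 11.2 in from both sides at F = (-49.70, 18.10). Then |DF| = |F − D| = 52.89.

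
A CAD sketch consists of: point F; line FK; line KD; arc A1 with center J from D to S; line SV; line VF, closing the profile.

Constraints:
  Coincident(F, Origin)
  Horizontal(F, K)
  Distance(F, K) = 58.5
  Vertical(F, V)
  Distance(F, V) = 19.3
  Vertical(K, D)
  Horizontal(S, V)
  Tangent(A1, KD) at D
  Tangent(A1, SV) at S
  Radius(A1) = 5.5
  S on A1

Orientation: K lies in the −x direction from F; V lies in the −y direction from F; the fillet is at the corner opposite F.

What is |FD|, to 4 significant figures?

60.11

The virtual corner opposite F is at (-58.50, -19.30). A1 meets KD tangentially, so JD is at right angles to KD and tangency of A1 to SV means the radius JS is perpendicular to SV, with radius 5.5, so the center J sits 5.5 in from both sides at J = (-53.00, -13.80). That places the tangent points at D = (-58.50, -13.80) on KD and S = (-53.00, -19.30) on SV. Then |FD| = |D − F| = 60.11.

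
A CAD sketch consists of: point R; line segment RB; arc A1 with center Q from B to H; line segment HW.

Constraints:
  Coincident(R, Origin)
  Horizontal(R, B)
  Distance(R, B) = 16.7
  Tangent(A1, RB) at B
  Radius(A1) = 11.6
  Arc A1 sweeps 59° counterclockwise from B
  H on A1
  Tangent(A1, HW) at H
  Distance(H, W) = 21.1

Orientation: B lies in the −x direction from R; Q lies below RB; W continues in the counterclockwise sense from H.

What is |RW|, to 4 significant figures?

44.38

R is at the origin; RB is horizontal with |RB| = 16.7 and B on the −x side, so B = (-16.70, 0.000). The tangent condition forces QB to be normal to RB, so Q = B + (0, -11.6) = (-16.70, -11.60). On A1, B sits at bearing 90° from Q; a 59° counterclockwise sweep puts H at bearing 149°, so H = Q + 11.6·(cos 149°, sin 149°) = (-26.64, -5.626). Since A1 is tangent to HW there, QH ⟂ HW, so HW runs along (−sin 149°, cos 149°); with |HW| = 21.1, W = (-37.51, -23.71). Then |RW| = |W − R| = 44.38.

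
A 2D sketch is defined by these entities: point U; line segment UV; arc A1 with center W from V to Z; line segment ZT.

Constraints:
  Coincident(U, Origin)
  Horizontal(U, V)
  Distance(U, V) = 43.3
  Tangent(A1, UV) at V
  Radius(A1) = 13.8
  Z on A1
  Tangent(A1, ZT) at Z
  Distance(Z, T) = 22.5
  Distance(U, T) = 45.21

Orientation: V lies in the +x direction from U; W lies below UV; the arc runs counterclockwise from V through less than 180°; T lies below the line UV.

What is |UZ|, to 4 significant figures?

32.24

U is at the origin; U and V share the same y with |UV| = 43.3 and V on the +x side, so V = (43.30, 0.000). Tangency of A1 to UV means the radius WV is perpendicular to UV, so W = V + (0, -13.8) = (43.30, -13.80). Since WZ ⟂ ZT (tangency), |WT| = √(13.8² + 22.5²) = 26.39 regardless of where Z sits on A1. So T lies on both circle(U, 45.21) and circle(W, 26.39); the below-UV intersection is T = (28.13, -35.40). Z is the foot of the tangent from T: Z = (29.53, -12.94).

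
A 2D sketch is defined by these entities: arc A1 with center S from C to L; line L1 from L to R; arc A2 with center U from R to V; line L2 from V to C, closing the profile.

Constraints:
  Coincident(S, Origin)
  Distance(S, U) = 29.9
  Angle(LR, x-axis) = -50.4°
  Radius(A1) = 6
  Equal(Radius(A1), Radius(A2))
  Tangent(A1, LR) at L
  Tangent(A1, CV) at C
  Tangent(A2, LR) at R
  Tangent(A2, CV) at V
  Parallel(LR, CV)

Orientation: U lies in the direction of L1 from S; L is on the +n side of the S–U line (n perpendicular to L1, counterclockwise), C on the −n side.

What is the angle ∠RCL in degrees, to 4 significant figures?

68.13°

The slot axis is L1's direction at -50.4°, so u = (cos -50.4°, sin -50.4°) = (0.6374, -0.7705) and n = (−sin -50.4°, cos -50.4°) = (0.7705, 0.6374). S is at the origin and U lies 29.9 along u from S, so U = 29.9·u = (19.06, -23.04). Tangency of A1 to both parallel lines with radius 6.0 puts L and C at S ± 6.0·n: L = (4.623, 3.825), C = (-4.623, -3.825). Equal radii place R and V the same way about U: R = U + 6.0·n = (23.68, -19.21), V = U − 6.0·n = (14.44, -26.86). Then cos ∠RCL = CR·CL / (|CR||CL|), giving 68.13°.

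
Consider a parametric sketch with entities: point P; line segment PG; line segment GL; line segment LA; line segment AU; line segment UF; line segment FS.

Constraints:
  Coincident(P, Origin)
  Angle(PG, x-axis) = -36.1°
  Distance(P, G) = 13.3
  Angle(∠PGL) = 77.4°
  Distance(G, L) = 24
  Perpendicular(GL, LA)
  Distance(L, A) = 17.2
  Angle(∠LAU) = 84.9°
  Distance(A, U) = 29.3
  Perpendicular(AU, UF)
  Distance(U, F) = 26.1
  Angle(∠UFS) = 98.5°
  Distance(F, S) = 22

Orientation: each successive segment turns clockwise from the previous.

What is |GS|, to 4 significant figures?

22.94

AU ⟂ UF, so UF runs at -53.80°; with |UF| = 26.1, F = (20.42, -14.51). ∠UFS = 98.5° gives FS at -135.3° from the x-axis; with |FS| = 22.0, S = (4.785, -29.99). Then |GS| = |S − G| = 22.94.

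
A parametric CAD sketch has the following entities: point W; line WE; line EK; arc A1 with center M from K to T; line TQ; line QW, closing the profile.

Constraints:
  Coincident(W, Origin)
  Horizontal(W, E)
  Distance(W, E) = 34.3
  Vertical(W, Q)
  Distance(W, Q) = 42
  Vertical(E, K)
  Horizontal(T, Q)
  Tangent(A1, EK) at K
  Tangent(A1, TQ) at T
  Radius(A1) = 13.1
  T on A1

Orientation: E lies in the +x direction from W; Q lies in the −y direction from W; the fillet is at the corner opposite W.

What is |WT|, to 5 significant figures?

47.047

W is at the origin; W and E share the same y with |WE| = 34.3 and E on the +x side, so E = (34.300, 0.0000). WQ is vertical with |WQ| = 42.0 and Q on the −y side, so Q = (0.0000, -42.000). The virtual corner opposite W is at (34.300, -42.000). A1 meets EK tangentially, so MK is at right angles to EK and tangency of A1 to TQ means the radius MT is perpendicular to TQ, with radius 13.1, so the center M sits 13.1 in from both sides at M = (21.200, -28.900). That places the tangent points at K = (34.300, -28.900) on EK and T = (21.200, -42.000) on TQ. Then |WT| = |T − W| = 47.047.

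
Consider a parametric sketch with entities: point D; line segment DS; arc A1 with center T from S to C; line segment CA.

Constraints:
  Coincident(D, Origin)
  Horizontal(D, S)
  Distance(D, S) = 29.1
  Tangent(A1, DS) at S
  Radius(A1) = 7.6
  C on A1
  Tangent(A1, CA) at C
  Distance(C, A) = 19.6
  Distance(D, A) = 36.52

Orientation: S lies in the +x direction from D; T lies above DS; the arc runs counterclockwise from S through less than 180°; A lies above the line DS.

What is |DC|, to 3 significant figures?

37.2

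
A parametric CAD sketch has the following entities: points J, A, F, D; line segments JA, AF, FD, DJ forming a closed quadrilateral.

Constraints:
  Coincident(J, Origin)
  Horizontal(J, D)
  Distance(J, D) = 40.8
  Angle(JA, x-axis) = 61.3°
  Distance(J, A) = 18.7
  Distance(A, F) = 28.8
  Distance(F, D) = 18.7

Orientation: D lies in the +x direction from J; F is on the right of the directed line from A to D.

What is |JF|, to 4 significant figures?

25.34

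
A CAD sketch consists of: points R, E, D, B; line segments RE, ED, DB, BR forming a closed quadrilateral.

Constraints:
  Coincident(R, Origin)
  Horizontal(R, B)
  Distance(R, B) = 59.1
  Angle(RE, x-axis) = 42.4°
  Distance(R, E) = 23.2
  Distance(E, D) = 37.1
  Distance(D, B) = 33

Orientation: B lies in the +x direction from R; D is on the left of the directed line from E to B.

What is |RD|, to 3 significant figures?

59.7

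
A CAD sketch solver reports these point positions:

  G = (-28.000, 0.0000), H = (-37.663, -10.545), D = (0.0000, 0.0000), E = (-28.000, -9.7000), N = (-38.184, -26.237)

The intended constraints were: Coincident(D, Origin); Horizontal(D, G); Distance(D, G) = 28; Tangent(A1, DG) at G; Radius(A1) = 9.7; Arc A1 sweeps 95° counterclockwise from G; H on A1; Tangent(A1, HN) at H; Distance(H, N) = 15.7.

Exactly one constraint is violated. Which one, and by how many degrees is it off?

Tangent(A1, HN) at H — off by 6.90°.

D = (0.00, 0.00) ✓; D.y = 0.00, G.y = 0.00 ✓; |DG| = 28.00 ✓; ∠(EG, GD) = 90.00° ✓; |EG| = 9.700 ✓; bearing(E→H) − bearing(E→G) = 95.00° ✓; |EH| = 9.700 ✓; ∠(EH, HN) = 96.90° ✗; |HN| = 15.70 ✓.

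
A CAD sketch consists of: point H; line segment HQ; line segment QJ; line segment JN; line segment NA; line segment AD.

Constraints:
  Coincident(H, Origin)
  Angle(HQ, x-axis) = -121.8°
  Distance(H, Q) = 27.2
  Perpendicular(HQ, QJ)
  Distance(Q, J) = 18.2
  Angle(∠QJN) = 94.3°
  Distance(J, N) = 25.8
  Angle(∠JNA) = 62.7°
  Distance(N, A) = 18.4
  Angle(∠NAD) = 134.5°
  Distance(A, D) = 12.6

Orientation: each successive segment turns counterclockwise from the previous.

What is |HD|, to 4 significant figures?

20.43

∠JNA = 62.7° gives NA at 171.2° from the x-axis; with |NA| = 18.4, A = (-1.847, -9.047). ∠NAD = 134.5° gives AD at -143.3° from the x-axis; with |AD| = 12.6, D = (-11.95, -16.58). Then |HD| = |D − H| = 20.43.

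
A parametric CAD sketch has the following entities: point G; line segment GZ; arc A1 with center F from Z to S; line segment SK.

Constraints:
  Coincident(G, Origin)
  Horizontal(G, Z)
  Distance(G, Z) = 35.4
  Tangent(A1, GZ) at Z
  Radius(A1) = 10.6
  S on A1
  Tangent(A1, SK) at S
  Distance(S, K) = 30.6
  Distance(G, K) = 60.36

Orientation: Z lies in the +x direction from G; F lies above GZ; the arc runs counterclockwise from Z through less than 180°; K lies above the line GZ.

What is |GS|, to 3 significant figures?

47.4

Checks: |FS| = 10.60 ✓; ∠(FS, SK) = 90.00° ✓; |SK| = 30.60 ✓; |GK| = 60.36 ✓.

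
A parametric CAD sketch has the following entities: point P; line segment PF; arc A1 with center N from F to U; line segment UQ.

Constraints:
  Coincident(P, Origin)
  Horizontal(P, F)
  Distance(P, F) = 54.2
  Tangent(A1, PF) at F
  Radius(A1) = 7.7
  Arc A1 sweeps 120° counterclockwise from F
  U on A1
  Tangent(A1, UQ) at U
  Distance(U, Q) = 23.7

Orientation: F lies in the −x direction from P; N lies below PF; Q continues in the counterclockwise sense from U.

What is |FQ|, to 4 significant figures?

32.49

P is at the origin; PF is horizontal with |PF| = 54.2 and F on the −x side, so F = (-54.20, 0.000). Tangency of A1 to PF means the radius NF is perpendicular to PF, so N = F + (0, -7.7) = (-54.20, -7.700). On A1, F sits at bearing 90° from N; a 120° counterclockwise sweep puts U at bearing 210°, so U = N + 7.7·(cos 210°, sin 210°) = (-60.87, -11.55). A1 meets UQ tangentially, so NU is at right angles to UQ, so UQ runs along (−sin 210°, cos 210°); with |UQ| = 23.7, Q = (-49.02, -32.07). Then |FQ| = |Q − F| = 32.49.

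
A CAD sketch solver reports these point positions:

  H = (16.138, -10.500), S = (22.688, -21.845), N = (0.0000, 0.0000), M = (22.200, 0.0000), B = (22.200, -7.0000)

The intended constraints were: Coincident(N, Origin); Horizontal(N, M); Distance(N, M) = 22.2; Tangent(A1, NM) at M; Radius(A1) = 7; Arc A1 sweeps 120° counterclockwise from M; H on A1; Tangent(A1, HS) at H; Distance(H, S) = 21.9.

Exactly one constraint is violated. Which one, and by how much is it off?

Distance(H, S) = 21.9 — off by 8.80.

N = (0.00, 0.00) ✓; N.y = 0.00, M.y = 0.00 ✓; |NM| = 22.20 ✓; ∠(BM, MN) = 90.00° ✓; |BM| = 7.000 ✓; bearing(B→H) − bearing(B→M) = 120.0° ✓; |BH| = 7.000 ✓; ∠(BH, HS) = 90.00° ✓; |HS| = 13.10 ✗.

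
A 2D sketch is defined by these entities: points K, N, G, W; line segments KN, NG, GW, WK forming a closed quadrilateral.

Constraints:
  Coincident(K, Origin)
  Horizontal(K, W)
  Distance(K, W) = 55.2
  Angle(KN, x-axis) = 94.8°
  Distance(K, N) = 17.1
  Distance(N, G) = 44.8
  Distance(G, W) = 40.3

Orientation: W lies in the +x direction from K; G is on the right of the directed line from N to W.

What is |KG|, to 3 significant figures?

30.3

K is at the origin; KW is horizontal with |KW| = 55.2 and W in +x, so W = (55.2, 0). KN runs at 94.8° with |KN| = 17.1, so N = (-1.43, 17.0). G is determined by |NG| = 44.8 and |GW| = 40.3 together: it lies at the intersection of circle(N, 44.8) and circle(W, 40.3). With |NW| = 59.1, the foot of the radical line on NW is 32.8 from N and the perpendicular offset is √(44.8² − 32.8²) = 30.5. Taking the right-of-NW solution: G = (21.2, -21.6).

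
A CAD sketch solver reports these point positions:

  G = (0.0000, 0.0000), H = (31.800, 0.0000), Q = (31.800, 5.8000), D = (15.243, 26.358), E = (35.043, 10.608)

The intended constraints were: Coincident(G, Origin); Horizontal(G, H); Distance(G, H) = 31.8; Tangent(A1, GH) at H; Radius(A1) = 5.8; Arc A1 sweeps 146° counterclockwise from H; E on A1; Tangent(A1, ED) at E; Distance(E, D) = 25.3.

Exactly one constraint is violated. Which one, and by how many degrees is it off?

Tangent(A1, ED) at E — off by 4.50°.

G = (0.00, 0.00) ✓; G.y = 0.00, H.y = 0.00 ✓; |GH| = 31.80 ✓; ∠(QH, HG) = 90.00° ✓; |QH| = 5.800 ✓; bearing(Q→E) − bearing(Q→H) = 146.0° ✓; |QE| = 5.799 ✓; ∠(QE, ED) = 94.50° ✗; |ED| = 25.30 ✓.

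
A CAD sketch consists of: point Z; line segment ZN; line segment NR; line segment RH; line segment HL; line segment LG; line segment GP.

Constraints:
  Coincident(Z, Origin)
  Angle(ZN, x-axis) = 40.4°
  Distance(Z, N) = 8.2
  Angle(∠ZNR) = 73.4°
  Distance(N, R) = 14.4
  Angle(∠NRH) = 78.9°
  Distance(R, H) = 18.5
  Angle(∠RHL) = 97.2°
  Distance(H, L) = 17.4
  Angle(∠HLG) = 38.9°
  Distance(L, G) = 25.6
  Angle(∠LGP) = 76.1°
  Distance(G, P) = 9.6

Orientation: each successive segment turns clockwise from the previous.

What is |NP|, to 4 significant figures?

21.14

∠HLG = 38.9° gives LG at -31.20° from the x-axis; with |LG| = 25.6, G = (9.983, -8.828). ∠LGP = 76.1° gives GP at -135.1° from the x-axis; with |GP| = 9.6, P = (3.183, -15.60). Then |NP| = |P − N| = 21.14.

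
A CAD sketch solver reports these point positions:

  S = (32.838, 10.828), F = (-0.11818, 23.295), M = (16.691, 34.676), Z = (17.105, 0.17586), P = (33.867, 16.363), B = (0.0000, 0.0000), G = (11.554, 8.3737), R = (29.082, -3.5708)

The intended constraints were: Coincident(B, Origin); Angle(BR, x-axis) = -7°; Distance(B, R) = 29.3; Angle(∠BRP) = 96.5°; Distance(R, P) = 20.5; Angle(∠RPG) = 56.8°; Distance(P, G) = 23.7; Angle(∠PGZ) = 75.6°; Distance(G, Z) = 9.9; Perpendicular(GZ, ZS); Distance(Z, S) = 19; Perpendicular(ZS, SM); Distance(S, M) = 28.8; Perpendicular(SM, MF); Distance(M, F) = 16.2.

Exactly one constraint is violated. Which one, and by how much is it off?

Distance(M, F) = 16.2 — off by 4.10.

B = (0.00, 0.00) ✓; BR at -7.000° ✓; |BR| = 29.30 ✓; ∠BRP = 96.50° ✓; |RP| = 20.50 ✓; ∠RPG = 56.80° ✓; |PG| = 23.70 ✓; ∠PGZ = 75.60° ✓; |GZ| = 9.900 ✓; ∠(GZ, ZS) = 90.00° ✓; |ZS| = 19.00 ✓; ∠(ZS, SM) = 90.00° ✓; |SM| = 28.80 ✓; ∠(SM, MF) = 90.00° ✓; |MF| = 20.30 ✗.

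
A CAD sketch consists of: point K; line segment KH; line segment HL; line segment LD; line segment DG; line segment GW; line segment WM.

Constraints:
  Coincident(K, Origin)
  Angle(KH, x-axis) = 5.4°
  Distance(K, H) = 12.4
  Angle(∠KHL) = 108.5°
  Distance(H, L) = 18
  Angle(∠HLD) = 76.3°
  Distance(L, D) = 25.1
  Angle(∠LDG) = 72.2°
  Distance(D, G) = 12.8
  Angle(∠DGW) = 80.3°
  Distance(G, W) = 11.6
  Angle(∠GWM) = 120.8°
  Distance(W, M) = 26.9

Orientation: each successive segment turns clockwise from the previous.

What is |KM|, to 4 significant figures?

39.23

∠DGW = 80.3° gives GW at -17.30° from the x-axis; with |GW| = 11.6, W = (7.702, -10.50). ∠GWM = 120.8° gives WM at -76.50° from the x-axis; with |WM| = 26.9, M = (13.98, -36.65). Then |KM| = |M − K| = 39.23.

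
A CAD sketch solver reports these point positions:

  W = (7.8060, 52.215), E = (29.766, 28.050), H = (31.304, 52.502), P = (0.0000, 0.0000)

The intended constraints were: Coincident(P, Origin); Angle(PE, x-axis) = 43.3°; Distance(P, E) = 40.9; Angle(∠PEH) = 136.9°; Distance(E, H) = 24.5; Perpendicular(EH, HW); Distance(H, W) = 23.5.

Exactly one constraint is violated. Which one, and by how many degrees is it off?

Perpendicular(EH, HW) — off by 4.30°.

P = (0.00, 0.00) ✓; PE at 43.30° ✓; |PE| = 40.90 ✓; ∠PEH = 136.9° ✓; |EH| = 24.50 ✓; ∠(EH, HW) = 94.30° ✗; |HW| = 23.50 ✓.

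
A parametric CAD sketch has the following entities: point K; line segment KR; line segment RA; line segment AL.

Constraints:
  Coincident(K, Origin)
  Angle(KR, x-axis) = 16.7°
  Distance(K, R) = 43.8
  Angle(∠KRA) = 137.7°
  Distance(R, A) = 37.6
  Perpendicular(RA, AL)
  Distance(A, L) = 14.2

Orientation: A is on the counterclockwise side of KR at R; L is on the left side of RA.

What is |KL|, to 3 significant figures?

71.6

∠KRA = 137.7°, so RA runs at 16.7° + (180° − 137.7°) = 59.0° from the x-axis; with |RA| = 37.6, A = R + 37.6·(cos 59.0°, sin 59.0°) = (61.3, 44.8). The perpendicularity gives AL at right angles to RA; with |AL| = 14.2 on the left of RA, L = A + 14.2·(-0.857, 0.515) = (49.1, 52.1). Then |KL| = |L − K| = 71.6.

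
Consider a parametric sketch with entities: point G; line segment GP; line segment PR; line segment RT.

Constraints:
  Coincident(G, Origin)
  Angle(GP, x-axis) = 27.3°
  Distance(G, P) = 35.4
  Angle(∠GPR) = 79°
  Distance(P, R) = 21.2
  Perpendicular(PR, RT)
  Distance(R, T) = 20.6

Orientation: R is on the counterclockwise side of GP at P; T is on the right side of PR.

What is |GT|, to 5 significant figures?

57.204

G is at the origin; GP runs at 27.3° with length 35.4, so P = 35.4·(cos 27.3°, sin 27.3°) = (31.457, 16.236). ∠GPR = 79.0°, so PR runs at 27.3° + (180° − 79.0°) = 128.30° from the x-axis; with |PR| = 21.2, R = P + 21.2·(cos 128.30°, sin 128.30°) = (18.318, 32.873). The perpendicularity gives RT at right angles to PR; with |RT| = 20.6 on the right of PR, T = R + 20.6·(0.78478, 0.61978) = (34.484, 45.641). Then |GT| = |T − G| = 57.204.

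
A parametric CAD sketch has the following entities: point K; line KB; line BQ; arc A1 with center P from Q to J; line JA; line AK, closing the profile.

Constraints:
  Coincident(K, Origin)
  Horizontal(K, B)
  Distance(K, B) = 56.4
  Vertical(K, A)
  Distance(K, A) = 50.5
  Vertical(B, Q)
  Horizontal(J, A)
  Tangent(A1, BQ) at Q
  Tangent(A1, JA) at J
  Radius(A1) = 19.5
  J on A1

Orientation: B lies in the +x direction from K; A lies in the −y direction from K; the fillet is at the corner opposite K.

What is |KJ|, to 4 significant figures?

62.54

The virtual corner opposite K is at (56.40, -50.50). Since A1 is tangent to BQ there, PQ ⟂ BQ and the tangent condition forces PJ to be normal to JA, with radius 19.5, so the center P sits 19.5 in from both sides at P = (36.90, -31.00). That places the tangent points at Q = (56.40, -31.00) on BQ and J = (36.90, -50.50) on JA. Then |KJ| = |J − K| = 62.54.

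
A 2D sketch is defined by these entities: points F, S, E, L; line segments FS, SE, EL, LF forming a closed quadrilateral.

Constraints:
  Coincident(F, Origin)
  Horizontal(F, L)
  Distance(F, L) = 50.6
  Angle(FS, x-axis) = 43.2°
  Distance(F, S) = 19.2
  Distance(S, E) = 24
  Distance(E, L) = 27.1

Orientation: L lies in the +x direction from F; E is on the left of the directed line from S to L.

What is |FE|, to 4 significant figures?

42.59

Checks: |SE| = 24.00 ✓; |EL| = 27.10 ✓.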